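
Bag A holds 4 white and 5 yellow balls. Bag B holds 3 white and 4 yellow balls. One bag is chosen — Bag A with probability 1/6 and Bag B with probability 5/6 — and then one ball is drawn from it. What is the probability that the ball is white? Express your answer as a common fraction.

163/378

From Bag A: P(white) = 4/9.
From Bag B: P(white) = 3/7.
Total probability = (1/6)(4/9) + (5/6)(3/7) = 163/378.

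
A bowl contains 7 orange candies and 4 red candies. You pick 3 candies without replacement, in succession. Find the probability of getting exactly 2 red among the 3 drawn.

14/55

One ordering (red drawn first) has probability 4/11 × 3/10 × 7/9 = 84/990 = 14/165.
There are C(3,2) = 3 such orderings, each equally likely, so P = 3 × 14/165 = 14/55.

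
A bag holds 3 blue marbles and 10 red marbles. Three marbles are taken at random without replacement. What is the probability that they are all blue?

1/286

P(all blue) = 3/13 × 2/12 × 1/11 = 6/1716 = 1/286.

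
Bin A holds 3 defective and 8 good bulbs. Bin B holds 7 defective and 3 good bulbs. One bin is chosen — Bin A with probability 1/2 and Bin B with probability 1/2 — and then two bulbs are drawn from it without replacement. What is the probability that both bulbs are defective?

From Bin A: P(both defective) = (3/11)(2/10) = 3/55.
From Bin B: P(both defective) = (7/10)(6/9) = 7/15.
Total probability = (1/2)(3/55) + (1/2)(7/15) = 43/165.

43/165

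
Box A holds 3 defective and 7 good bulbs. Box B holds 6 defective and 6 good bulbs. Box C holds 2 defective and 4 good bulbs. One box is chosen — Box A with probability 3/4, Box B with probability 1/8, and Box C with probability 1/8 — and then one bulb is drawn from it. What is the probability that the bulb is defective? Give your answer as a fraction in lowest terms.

79/240

From Box A: P(defective) = 3/10.
From Box B: P(defective) = 6/12.
From Box C: P(defective) = 2/6.
Total probability = (3/4)(3/10) + (1/8)(6/12) + (1/8)(2/6) = 79/240.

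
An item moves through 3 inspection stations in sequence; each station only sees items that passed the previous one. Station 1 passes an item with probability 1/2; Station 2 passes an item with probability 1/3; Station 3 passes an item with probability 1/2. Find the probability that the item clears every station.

1/12

The events are sequential, so multiply the conditional probabilities:
P = 1/2 × 1/3 × 1/2 = 1/12.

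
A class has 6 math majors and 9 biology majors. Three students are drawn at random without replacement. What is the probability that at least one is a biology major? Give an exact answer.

P(no biology majors) = 6/15 × 5/14 × 4/13 = 120/2730 = 4/91.
P(at least one) = 1 − 4/91 = 87/91.

87/91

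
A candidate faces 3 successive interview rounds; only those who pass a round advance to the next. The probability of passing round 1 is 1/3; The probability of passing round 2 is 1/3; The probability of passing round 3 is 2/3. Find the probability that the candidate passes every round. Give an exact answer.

2/27

Each stage is reached only if all earlier stages succeed, so
P = 1/3 × 1/3 × 2/3 = 2/27.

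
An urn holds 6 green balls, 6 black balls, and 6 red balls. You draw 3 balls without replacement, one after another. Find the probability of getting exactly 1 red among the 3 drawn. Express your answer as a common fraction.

33/68

One ordering (red drawn first) has probability 6/18 × 12/17 × 11/16 = 792/4896 = 11/68.
There are C(3,1) = 3 such orderings, each equally likely, so P = 3 × 11/68 = 33/68.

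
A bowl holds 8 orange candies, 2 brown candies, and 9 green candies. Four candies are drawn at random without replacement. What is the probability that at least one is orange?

P(no orange) = 11/19 × 10/18 × 9/17 × 8/16 = 7920/93024 = 55/646.
P(at least one) = 1 − 55/646 = 591/646.

591/646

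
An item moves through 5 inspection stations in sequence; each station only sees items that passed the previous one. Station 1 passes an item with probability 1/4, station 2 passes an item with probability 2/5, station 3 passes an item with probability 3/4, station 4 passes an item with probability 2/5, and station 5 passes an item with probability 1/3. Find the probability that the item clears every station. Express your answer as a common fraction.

1/100

Multiplying along the chain,
P = 1/4 × 2/5 × 3/4 × 2/5 × 1/3 = 12/1200 = 1/100.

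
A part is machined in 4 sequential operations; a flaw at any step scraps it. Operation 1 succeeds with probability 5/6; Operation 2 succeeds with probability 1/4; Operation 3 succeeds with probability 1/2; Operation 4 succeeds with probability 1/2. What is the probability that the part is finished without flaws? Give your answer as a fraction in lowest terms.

Each stage is reached only if all earlier stages succeed, so
P = 5/6 × 1/4 × 1/2 × 1/2 = 5/96.

5/96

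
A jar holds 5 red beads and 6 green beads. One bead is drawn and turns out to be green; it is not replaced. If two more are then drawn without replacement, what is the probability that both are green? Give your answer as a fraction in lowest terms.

With the first bead removed, 5 green remain out of 10.
P = 5/10 × 4/9 = 20/90 = 2/9.

2/9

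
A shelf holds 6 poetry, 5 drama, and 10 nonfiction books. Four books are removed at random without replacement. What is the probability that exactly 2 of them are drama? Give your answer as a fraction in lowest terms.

One ordering (drama drawn first) has probability 5/21 × 4/20 × 16/19 × 15/18 = 4800/143640 = 40/1197.
There are C(4,2) = 6 such orderings, each equally likely, so P = 6 × 40/1197 = 80/399.

80/399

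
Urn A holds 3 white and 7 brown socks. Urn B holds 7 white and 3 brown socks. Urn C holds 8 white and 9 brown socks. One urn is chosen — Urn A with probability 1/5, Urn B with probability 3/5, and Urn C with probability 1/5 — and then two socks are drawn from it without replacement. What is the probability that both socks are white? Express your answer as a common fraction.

853/2550

From Urn A: P(both white) = (3/10)(2/9) = 1/15.
From Urn B: P(both white) = (7/10)(6/9) = 7/15.
From Urn C: P(both white) = (8/17)(7/16) = 7/34.
Total probability = (1/5)(1/15) + (3/5)(7/15) + (1/5)(7/34) = 853/2550.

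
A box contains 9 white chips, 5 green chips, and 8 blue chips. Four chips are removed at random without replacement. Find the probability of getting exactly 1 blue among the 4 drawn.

416/1045

One ordering (blue drawn first) has probability 8/22 × 14/21 × 13/20 × 12/19 = 17472/175560 = 104/1045.
There are C(4,1) = 4 such orderings, each equally likely, so P = 4 × 104/1045 = 416/1045.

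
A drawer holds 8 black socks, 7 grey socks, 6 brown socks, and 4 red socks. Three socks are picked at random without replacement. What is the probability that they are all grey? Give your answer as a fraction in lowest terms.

P = 7/25 × 6/24 × 5/23 = 210/13800 = 7/460.

7/460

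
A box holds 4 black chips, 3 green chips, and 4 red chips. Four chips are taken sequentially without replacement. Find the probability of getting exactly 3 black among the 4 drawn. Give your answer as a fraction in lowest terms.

One ordering (black drawn first) has probability 4/11 × 3/10 × 2/9 × 7/8 = 168/7920 = 7/330.
There are C(4,3) = 4 such orderings, each equally likely, so P = 4 × 7/330 = 14/165.

14/165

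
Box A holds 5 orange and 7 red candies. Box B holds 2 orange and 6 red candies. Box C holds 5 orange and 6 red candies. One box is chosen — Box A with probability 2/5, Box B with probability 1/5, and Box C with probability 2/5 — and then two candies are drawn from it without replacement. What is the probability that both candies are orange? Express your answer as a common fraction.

59/420

From Box A: P(both orange) = (5/12)(4/11) = 5/33.
From Box B: P(both orange) = (2/8)(1/7) = 1/28.
From Box C: P(both orange) = (5/11)(4/10) = 2/11.
Total probability = (2/5)(5/33) + (1/5)(1/28) + (2/5)(2/11) = 59/420.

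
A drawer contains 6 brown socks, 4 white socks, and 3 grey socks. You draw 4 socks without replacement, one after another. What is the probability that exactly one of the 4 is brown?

42/143

One ordering (brown drawn first) has probability 6/13 × 7/12 × 6/11 × 5/10 = 1260/17160 = 21/286.
There are C(4,1) = 4 such orderings, each equally likely, so P = 4 × 21/286 = 42/143.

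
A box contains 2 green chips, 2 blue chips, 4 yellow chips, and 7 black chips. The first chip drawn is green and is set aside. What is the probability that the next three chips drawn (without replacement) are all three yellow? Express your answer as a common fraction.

1/91

After the first draw, 4 of the remaining 14 chips are yellow.
P = 4/14 × 3/13 × 2/12 = 24/2184 = 1/91.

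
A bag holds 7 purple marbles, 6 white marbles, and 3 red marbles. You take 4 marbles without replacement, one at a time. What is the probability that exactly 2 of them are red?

One ordering (red drawn first) has probability 3/16 × 2/15 × 13/14 × 12/13 = 936/43680 = 3/140.
There are C(4,2) = 6 such orderings, each equally likely, so P = 6 × 3/140 = 9/70.

9/70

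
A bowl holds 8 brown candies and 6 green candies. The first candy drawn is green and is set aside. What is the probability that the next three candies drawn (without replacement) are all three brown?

After the first draw, 8 of the remaining 13 candies are brown.
P = 8/13 × 7/12 × 6/11 = 336/1716 = 28/143.

28/143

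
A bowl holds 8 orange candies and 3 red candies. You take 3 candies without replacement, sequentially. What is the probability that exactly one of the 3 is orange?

8/55

One ordering (orange drawn first) has probability 8/11 × 3/10 × 2/9 = 48/990 = 8/165.
There are C(3,1) = 3 such orderings, each equally likely, so P = 3 × 8/165 = 8/55.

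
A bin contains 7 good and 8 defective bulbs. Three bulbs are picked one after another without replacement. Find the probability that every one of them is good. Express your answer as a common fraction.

P(every draw is good) = 7/15 × 6/14 × 5/13 = 210/2730 = 1/13.

1/13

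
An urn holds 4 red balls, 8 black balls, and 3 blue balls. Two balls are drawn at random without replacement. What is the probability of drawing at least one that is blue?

P(no blue) = 12/15 × 11/14 = 132/210 = 22/35.
P(at least one) = 1 − 22/35 = 13/35.

13/35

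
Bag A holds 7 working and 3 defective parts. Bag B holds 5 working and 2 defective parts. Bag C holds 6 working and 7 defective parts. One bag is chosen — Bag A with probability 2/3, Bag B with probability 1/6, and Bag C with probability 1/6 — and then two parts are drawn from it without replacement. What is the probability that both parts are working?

769/1820

From Bag A: P(both working) = (7/10)(6/9) = 7/15.
From Bag B: P(both working) = (5/7)(4/6) = 10/21.
From Bag C: P(both working) = (6/13)(5/12) = 5/26.
Total probability = (2/3)(7/15) + (1/6)(10/21) + (1/6)(5/26) = 769/1820.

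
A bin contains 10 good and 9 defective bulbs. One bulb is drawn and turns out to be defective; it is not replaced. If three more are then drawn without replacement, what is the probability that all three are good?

After the first draw, 10 of the remaining 18 bulbs are good.
P = 10/18 × 9/17 × 8/16 = 720/4896 = 5/34.

5/34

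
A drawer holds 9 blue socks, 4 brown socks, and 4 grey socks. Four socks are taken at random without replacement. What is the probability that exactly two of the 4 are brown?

117/595

One ordering (brown drawn first) has probability 4/17 × 3/16 × 13/15 × 12/14 = 1872/57120 = 39/1190.
There are C(4,2) = 6 such orderings, each equally likely, so P = 6 × 39/1190 = 117/595.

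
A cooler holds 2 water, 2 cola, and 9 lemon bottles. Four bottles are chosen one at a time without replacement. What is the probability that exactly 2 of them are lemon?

One ordering (lemon drawn first) has probability 9/13 × 8/12 × 4/11 × 3/10 = 864/17160 = 36/715.
There are C(4,2) = 6 such orderings, each equally likely, so P = 6 × 36/715 = 216/715.

216/715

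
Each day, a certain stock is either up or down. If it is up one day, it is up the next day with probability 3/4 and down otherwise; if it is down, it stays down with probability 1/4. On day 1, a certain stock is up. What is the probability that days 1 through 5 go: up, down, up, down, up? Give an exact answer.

Day 1 is given. For each transition, use the conditional probability from the current state:
P(down | up) = 1/4; P(up | down) = 3/4; P(down | up) = 1/4; P(up | down) = 3/4.
P = 1/4 × 3/4 × 1/4 × 3/4 = 9/256.

9/256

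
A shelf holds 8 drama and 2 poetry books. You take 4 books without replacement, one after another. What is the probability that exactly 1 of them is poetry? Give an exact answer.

One ordering (poetry drawn first) has probability 2/10 × 8/9 × 7/8 × 6/7 = 672/5040 = 2/15.
There are C(4,1) = 4 such orderings, each equally likely, so P = 4 × 2/15 = 8/15.

8/15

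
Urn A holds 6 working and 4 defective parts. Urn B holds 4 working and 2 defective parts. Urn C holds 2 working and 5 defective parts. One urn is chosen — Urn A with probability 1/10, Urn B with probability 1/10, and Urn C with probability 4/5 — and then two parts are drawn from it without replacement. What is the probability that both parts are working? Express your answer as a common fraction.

39/350

From Urn A: P(both working) = (6/10)(5/9) = 1/3.
From Urn B: P(both working) = (4/6)(3/5) = 2/5.
From Urn C: P(both working) = (2/7)(1/6) = 1/21.
Total probability = (1/10)(1/3) + (1/10)(2/5) + (4/5)(1/21) = 39/350.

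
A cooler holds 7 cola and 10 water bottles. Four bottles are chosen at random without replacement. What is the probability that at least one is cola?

P(no cola) = 10/17 × 9/16 × 8/15 × 7/14 = 5040/57120 = 3/34.
P(at least one) = 1 − 3/34 = 31/34.

31/34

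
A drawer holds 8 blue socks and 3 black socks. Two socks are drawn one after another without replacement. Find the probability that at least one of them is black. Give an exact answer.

27/55

P(no black) = 8/11 × 7/10 = 56/110 = 28/55.
P(at least one) = 1 − 28/55 = 27/55.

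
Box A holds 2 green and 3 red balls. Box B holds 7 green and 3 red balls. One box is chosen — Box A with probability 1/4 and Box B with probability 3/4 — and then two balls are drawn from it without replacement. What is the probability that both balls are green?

From Box A: P(both green) = (2/5)(1/4) = 1/10.
From Box B: P(both green) = (7/10)(6/9) = 7/15.
Total probability = (1/4)(1/10) + (3/4)(7/15) = 3/8.

3/8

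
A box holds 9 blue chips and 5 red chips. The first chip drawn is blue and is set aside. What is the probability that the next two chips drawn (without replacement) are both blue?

14/39

After the first draw, 8 of the remaining 13 chips are blue.
P = 8/13 × 7/12 = 56/156 = 14/39.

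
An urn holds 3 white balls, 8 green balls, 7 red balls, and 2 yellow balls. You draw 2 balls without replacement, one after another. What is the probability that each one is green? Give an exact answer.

14/95

P(all green) = 8/20 × 7/19 = 56/380 = 14/95.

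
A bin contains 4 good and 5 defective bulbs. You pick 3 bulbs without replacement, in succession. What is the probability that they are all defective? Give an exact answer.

5/42

P(every draw is defective) = 5/9 × 4/8 × 3/7 = 60/504 = 5/42.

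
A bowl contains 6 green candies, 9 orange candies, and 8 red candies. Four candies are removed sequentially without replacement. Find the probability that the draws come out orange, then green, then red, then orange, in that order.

144/8855

Each draw changes the counts, so multiply the conditional probabilities along the sequence:
P = 9/23 × 6/22 × 8/21 × 8/20 = 3456/212520 = 144/8855.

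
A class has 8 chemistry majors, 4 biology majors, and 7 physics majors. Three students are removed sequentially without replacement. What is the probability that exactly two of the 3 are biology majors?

One ordering (biology majors drawn first) has probability 4/19 × 3/18 × 15/17 = 180/5814 = 10/323.
There are C(3,2) = 3 such orderings, each equally likely, so P = 3 × 10/323 = 30/323.

30/323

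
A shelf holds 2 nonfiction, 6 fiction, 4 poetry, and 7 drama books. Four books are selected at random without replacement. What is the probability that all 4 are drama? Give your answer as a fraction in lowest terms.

35/3876

P(all drama) = 7/19 × 6/18 × 5/17 × 4/16 = 840/93024 = 35/3876.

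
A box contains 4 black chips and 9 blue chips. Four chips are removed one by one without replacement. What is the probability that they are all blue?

P(every draw is blue) = 9/13 × 8/12 × 7/11 × 6/10 = 3024/17160 = 126/715.

126/715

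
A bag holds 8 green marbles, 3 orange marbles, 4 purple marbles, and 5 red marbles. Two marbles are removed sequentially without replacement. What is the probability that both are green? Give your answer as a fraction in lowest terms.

P = 8/20 × 7/19 = 56/380 = 14/95.

14/95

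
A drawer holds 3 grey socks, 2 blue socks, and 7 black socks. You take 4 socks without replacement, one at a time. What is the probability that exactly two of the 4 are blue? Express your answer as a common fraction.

1/11

One ordering (blue drawn first) has probability 2/12 × 1/11 × 10/10 × 9/9 = 180/11880 = 1/66.
There are C(4,2) = 6 such orderings, each equally likely, so P = 6 × 1/66 = 1/11.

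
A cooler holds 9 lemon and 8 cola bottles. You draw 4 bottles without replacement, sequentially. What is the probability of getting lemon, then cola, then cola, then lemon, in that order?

Multiply the probability of each draw given the previous ones:
P = 9/17 × 8/16 × 7/15 × 8/14 = 4032/57120 = 6/85.

6/85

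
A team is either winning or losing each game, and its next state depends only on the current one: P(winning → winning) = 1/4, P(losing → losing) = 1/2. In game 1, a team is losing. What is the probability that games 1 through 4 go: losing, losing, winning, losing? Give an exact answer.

3/16

Game 1 is given. For each transition, use the conditional probability from the current state:
P(losing | losing) = 1/2; P(winning | losing) = 1/2; P(losing | winning) = 3/4.
P = 1/2 × 1/2 × 3/4 = 3/16.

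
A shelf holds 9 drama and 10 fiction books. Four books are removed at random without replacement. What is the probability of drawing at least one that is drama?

P(no drama) = 10/19 × 9/18 × 8/17 × 7/16 = 5040/93024 = 35/646.
P(at least one) = 1 − 35/646 = 611/646.

611/646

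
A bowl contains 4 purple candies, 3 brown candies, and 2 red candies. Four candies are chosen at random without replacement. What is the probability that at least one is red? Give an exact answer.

P(no red) = 7/9 × 6/8 × 5/7 × 4/6 = 840/3024 = 5/18.
P(at least one) = 1 − 5/18 = 13/18.

13/18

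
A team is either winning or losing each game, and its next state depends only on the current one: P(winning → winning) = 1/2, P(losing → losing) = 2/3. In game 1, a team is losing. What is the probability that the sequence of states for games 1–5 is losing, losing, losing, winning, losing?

2/27

Game 1 is given. For each transition, use the conditional probability from the current state:
P(losing | losing) = 2/3; P(losing | losing) = 2/3; P(winning | losing) = 1/3; P(losing | winning) = 1/2.
P = 2/3 × 2/3 × 1/3 × 1/2 = 4/54 = 2/27.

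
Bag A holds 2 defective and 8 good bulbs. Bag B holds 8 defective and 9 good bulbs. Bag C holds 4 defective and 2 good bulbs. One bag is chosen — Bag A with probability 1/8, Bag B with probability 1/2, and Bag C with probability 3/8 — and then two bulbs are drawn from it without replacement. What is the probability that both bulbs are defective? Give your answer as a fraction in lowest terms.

From Bag A: P(both defective) = (2/10)(1/9) = 1/45.
From Bag B: P(both defective) = (8/17)(7/16) = 7/34.
From Bag C: P(both defective) = (4/6)(3/5) = 2/5.
Total probability = (1/8)(1/45) + (1/2)(7/34) + (3/8)(2/5) = 313/1224.

313/1224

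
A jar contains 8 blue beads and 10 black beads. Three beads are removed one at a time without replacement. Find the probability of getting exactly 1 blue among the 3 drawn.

15/34

One ordering (blue drawn first) has probability 8/18 × 10/17 × 9/16 = 720/4896 = 5/34.
There are C(3,1) = 3 such orderings, each equally likely, so P = 3 × 5/34 = 15/34.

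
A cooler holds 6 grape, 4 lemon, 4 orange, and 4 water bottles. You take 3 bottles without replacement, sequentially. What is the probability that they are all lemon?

1/204

P(all lemon) = 4/18 × 3/17 × 2/16 = 24/4896 = 1/204.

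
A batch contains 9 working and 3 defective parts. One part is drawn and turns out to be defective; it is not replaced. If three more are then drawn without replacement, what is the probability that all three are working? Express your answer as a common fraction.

28/55

After the first draw, 9 of the remaining 11 parts are working.
P = 9/11 × 8/10 × 7/9 = 504/990 = 28/55.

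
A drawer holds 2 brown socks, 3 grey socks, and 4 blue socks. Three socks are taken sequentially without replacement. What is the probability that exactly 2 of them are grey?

One ordering (grey drawn first) has probability 3/9 × 2/8 × 6/7 = 36/504 = 1/14.
There are C(3,2) = 3 such orderings, each equally likely, so P = 3 × 1/14 = 3/14.

3/14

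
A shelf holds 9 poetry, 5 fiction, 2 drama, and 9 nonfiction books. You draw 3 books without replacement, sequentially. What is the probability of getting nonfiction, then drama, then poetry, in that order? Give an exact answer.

27/2300

Each draw changes the counts, so multiply the conditional probabilities along the sequence:
P = 9/25 × 2/24 × 9/23 = 162/13800 = 27/2300.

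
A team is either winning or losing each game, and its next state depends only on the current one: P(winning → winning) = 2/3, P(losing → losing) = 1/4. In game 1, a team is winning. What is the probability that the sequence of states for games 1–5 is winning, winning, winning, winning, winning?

16/81

Game 1 is given. For each transition, use the conditional probability from the current state:
P(winning | winning) = 2/3; P(winning | winning) = 2/3; P(winning | winning) = 2/3; P(winning | winning) = 2/3.
P = 2/3 × 2/3 × 2/3 × 2/3 = 16/81.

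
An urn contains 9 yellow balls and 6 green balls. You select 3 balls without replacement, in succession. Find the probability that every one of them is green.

P(all green) = 6/15 × 5/14 × 4/13 = 120/2730 = 4/91.

4/91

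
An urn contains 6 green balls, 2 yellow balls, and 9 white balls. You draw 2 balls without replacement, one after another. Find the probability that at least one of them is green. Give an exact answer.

81/136

P(no green) = 11/17 × 10/16 = 110/272 = 55/136.
P(at least one) = 1 − 55/136 = 81/136.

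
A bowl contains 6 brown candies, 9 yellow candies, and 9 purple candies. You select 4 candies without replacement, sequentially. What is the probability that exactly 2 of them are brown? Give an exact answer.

765/3542

One ordering (brown drawn first) has probability 6/24 × 5/23 × 18/22 × 17/21 = 9180/255024 = 255/7084.
There are C(4,2) = 6 such orderings, each equally likely, so P = 6 × 255/7084 = 765/3542.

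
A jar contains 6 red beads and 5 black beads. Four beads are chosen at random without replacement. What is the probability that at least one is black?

21/22

P(no black) = 6/11 × 5/10 × 4/9 × 3/8 = 360/7920 = 1/22.
P(at least one) = 1 − 1/22 = 21/22.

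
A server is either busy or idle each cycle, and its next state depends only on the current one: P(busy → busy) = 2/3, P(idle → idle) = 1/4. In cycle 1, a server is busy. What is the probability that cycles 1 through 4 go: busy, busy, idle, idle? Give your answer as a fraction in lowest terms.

1/18

Cycle 1 is given. For each transition, use the conditional probability from the current state:
P(busy | busy) = 2/3; P(idle | busy) = 1/3; P(idle | idle) = 1/4.
P = 2/3 × 1/3 × 1/4 = 2/36 = 1/18.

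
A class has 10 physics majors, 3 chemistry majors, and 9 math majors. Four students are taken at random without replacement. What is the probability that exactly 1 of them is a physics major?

40/133

One ordering (a physics major drawn first) has probability 10/22 × 12/21 × 11/20 × 10/19 = 13200/175560 = 10/133.
There are C(4,1) = 4 such orderings, each equally likely, so P = 4 × 10/133 = 40/133.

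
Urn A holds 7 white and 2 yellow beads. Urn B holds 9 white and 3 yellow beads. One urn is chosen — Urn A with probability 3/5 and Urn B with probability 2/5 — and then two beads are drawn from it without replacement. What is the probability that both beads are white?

25/44

From Urn A: P(both white) = (7/9)(6/8) = 7/12.
From Urn B: P(both white) = (9/12)(8/11) = 6/11.
Total probability = (3/5)(7/12) + (2/5)(6/11) = 25/44.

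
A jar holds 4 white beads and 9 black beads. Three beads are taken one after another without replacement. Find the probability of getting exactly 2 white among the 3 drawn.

One ordering (white drawn first) has probability 4/13 × 3/12 × 9/11 = 108/1716 = 9/143.
There are C(3,2) = 3 such orderings, each equally likely, so P = 3 × 9/143 = 27/143.

27/143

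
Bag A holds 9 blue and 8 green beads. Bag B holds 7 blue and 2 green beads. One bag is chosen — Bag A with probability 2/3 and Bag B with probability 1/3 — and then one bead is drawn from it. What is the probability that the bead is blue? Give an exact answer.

281/459

From Bag A: P(blue) = 9/17.
From Bag B: P(blue) = 7/9.
Total probability = (2/3)(9/17) + (1/3)(7/9) = 281/459.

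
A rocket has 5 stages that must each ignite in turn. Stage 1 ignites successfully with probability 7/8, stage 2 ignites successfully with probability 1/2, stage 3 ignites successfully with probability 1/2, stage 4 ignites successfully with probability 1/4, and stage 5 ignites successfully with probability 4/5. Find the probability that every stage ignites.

Each stage is reached only if all earlier stages succeed, so
P = 7/8 × 1/2 × 1/2 × 1/4 × 4/5 = 28/640 = 7/160.

7/160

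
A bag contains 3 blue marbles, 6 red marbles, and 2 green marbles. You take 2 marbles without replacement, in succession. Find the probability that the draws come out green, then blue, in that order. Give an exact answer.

3/55

Each draw changes the counts, so multiply the conditional probabilities along the sequence:
P = 2/11 × 3/10 = 6/110 = 3/55.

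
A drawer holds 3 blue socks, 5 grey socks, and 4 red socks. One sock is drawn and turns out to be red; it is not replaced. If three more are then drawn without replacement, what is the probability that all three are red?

With the first sock removed, 3 red remain out of 11.
P = 3/11 × 2/10 × 1/9 = 6/990 = 1/165.

1/165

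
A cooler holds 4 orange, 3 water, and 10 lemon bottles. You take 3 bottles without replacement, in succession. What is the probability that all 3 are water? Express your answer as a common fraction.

P(every draw is water) = 3/17 × 2/16 × 1/15 = 6/4080 = 1/680.

1/680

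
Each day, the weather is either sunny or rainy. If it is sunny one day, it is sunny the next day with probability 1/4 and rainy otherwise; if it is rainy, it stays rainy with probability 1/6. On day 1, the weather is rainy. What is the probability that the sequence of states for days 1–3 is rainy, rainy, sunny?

Day 1 is given. For each transition, use the conditional probability from the current state:
P(rainy | rainy) = 1/6; P(sunny | rainy) = 5/6.
P = 1/6 × 5/6 = 5/36.

5/36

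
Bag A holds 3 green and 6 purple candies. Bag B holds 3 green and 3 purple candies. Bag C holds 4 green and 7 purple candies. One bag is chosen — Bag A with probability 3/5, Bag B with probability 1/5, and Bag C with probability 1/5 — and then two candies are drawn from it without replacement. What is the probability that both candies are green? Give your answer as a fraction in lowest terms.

From Bag A: P(both green) = (3/9)(2/8) = 1/12.
From Bag B: P(both green) = (3/6)(2/5) = 1/5.
From Bag C: P(both green) = (4/11)(3/10) = 6/55.
Total probability = (3/5)(1/12) + (1/5)(1/5) + (1/5)(6/55) = 123/1100.

123/1100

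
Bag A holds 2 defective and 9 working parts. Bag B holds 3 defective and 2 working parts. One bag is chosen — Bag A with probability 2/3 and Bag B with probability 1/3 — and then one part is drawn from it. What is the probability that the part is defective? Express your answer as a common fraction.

53/165

From Bag A: P(defective) = 2/11.
From Bag B: P(defective) = 3/5.
Total probability = (2/3)(2/11) + (1/3)(3/5) = 53/165.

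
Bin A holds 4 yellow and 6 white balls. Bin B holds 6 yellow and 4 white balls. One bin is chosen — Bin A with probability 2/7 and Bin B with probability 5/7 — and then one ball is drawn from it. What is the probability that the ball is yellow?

From Bin A: P(yellow) = 4/10.
From Bin B: P(yellow) = 6/10.
Total probability = (2/7)(4/10) + (5/7)(6/10) = 19/35.

19/35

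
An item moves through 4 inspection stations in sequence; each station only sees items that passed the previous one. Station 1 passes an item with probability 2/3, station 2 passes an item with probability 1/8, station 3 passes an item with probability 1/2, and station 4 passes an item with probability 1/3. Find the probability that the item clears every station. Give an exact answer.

Multiplying along the chain,
P = 2/3 × 1/8 × 1/2 × 1/3 = 2/144 = 1/72.

1/72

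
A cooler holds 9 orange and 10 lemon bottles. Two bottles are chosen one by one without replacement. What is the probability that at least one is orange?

14/19

P(no orange) = 10/19 × 9/18 = 90/342 = 5/19.
P(at least one) = 1 − 5/19 = 14/19.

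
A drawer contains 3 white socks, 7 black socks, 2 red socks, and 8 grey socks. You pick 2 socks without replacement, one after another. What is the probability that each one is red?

P(all red) = 2/20 × 1/19 = 2/380 = 1/190.

1/190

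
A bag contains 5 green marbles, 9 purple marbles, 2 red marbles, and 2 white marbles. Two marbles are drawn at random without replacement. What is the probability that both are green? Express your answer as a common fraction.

P(every draw is green) = 5/18 × 4/17 = 20/306 = 10/153.

10/153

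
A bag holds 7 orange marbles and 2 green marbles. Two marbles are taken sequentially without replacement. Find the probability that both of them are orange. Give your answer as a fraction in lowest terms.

P(every draw is orange) = 7/9 × 6/8 = 42/72 = 7/12.

7/12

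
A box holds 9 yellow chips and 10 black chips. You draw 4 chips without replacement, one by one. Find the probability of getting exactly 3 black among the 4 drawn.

90/323

One ordering (black drawn first) has probability 10/19 × 9/18 × 8/17 × 9/16 = 6480/93024 = 45/646.
There are C(4,3) = 4 such orderings, each equally likely, so P = 4 × 45/646 = 90/323.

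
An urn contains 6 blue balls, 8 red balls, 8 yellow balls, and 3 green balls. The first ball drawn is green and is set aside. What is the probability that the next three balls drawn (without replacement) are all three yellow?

With the first ball removed, 8 yellow remain out of 24.
P = 8/24 × 7/23 × 6/22 = 336/12144 = 7/253.

7/253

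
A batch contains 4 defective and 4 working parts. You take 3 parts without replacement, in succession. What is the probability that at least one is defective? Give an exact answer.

13/14

P(no defective) = 4/8 × 3/7 × 2/6 = 24/336 = 1/14.
P(at least one) = 1 − 1/14 = 13/14.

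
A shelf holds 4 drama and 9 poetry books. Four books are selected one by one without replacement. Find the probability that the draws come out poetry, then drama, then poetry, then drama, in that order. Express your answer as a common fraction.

36/715

Each draw changes the counts, so multiply the conditional probabilities along the sequence:
P = 9/13 × 4/12 × 8/11 × 3/10 = 864/17160 = 36/715.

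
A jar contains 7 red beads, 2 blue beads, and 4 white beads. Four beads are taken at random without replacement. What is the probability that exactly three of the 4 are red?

One ordering (red drawn first) has probability 7/13 × 6/12 × 5/11 × 6/10 = 1260/17160 = 21/286.
There are C(4,3) = 4 such orderings, each equally likely, so P = 4 × 21/286 = 42/143.

42/143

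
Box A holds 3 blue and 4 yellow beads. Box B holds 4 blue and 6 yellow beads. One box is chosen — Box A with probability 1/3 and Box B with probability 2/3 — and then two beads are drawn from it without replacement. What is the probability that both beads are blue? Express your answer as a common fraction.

43/315

From Box A: P(both blue) = (3/7)(2/6) = 1/7.
From Box B: P(both blue) = (4/10)(3/9) = 2/15.
Total probability = (1/3)(1/7) + (2/3)(2/15) = 43/315.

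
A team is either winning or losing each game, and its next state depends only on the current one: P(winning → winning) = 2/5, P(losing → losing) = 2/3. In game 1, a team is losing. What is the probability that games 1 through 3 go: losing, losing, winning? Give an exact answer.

2/9

Game 1 is given. For each transition, use the conditional probability from the current state:
P(losing | losing) = 2/3; P(winning | losing) = 1/3.
P = 2/3 × 1/3 = 2/9.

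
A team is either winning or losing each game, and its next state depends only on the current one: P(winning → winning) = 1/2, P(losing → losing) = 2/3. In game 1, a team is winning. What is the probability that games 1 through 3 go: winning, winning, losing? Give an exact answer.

1/4

Game 1 is given. For each transition, use the conditional probability from the current state:
P(winning | winning) = 1/2; P(losing | winning) = 1/2.
P = 1/2 × 1/2 = 1/4.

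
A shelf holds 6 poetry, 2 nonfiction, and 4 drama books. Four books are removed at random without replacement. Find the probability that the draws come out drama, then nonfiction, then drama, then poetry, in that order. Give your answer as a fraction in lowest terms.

2/165

Multiply the probability of each draw given the previous ones:
P = 4/12 × 2/11 × 3/10 × 6/9 = 144/11880 = 2/165.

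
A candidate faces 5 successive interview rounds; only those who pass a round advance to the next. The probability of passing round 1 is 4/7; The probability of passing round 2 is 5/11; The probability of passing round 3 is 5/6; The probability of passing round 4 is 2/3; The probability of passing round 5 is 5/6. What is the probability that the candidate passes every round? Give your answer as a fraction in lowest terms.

250/2079

The events are sequential, so multiply the conditional probabilities:
P = 4/7 × 5/11 × 5/6 × 2/3 × 5/6 = 1000/8316 = 250/2079.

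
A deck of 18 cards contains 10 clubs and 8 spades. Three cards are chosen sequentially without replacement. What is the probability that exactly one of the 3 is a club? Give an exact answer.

35/102

One ordering (a club drawn first) has probability 10/18 × 8/17 × 7/16 = 560/4896 = 35/306.
There are C(3,1) = 3 such orderings, each equally likely, so P = 3 × 35/306 = 35/102.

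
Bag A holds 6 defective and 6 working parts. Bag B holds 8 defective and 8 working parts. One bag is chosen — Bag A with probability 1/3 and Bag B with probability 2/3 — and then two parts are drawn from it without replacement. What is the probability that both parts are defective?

229/990

From Bag A: P(both defective) = (6/12)(5/11) = 5/22.
From Bag B: P(both defective) = (8/16)(7/15) = 7/30.
Total probability = (1/3)(5/22) + (2/3)(7/30) = 229/990.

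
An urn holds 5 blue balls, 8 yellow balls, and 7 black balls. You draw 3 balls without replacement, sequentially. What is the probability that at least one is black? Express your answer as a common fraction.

P(no black) = 13/20 × 12/19 × 11/18 = 1716/6840 = 143/570.
P(at least one) = 1 − 143/570 = 427/570.

427/570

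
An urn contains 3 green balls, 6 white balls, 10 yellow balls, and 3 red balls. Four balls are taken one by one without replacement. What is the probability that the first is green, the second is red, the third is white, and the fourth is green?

Multiply the probability of each draw given the previous ones:
P = 3/22 × 3/21 × 6/20 × 2/19 = 108/175560 = 9/14630.

9/14630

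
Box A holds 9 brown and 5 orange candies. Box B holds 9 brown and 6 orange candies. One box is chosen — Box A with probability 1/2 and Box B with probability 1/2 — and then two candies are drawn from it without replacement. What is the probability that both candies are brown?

24/65

From Box A: P(both brown) = (9/14)(8/13) = 36/91.
From Box B: P(both brown) = (9/15)(8/14) = 12/35.
Total probability = (1/2)(36/91) + (1/2)(12/35) = 24/65.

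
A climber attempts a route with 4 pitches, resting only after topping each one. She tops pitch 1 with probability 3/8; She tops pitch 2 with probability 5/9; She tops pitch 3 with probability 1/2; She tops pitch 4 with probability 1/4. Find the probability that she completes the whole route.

5/192

The events are sequential, so multiply the conditional probabilities:
P = 3/8 × 5/9 × 1/2 × 1/4 = 15/576 = 5/192.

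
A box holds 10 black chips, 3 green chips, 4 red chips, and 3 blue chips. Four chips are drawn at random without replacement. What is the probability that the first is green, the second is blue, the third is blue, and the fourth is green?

1/3230

Each draw changes the counts, so multiply the conditional probabilities along the sequence:
P = 3/20 × 3/19 × 2/18 × 2/17 = 36/116280 = 1/3230.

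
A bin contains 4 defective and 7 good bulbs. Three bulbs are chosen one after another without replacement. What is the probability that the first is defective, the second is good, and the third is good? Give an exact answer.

Multiply the probability of each draw given the previous ones:
P = 4/11 × 7/10 × 6/9 = 168/990 = 28/165.

28/165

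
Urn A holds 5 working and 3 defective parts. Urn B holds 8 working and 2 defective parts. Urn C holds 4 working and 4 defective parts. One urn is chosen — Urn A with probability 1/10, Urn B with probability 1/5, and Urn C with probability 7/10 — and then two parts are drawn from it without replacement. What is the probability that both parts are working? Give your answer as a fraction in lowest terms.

977/3150

From Urn A: P(both working) = (5/8)(4/7) = 5/14.
From Urn B: P(both working) = (8/10)(7/9) = 28/45.
From Urn C: P(both working) = (4/8)(3/7) = 3/14.
Total probability = (1/10)(5/14) + (1/5)(28/45) + (7/10)(3/14) = 977/3150.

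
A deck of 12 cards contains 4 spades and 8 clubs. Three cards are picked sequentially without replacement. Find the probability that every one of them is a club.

14/55

P = 8/12 × 7/11 × 6/10 = 336/1320 = 14/55.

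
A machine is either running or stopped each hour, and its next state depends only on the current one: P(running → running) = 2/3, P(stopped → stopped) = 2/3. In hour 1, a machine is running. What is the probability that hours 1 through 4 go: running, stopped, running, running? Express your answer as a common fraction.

2/27

Hour 1 is given. For each transition, use the conditional probability from the current state:
P(stopped | running) = 1/3; P(running | stopped) = 1/3; P(running | running) = 2/3.
P = 1/3 × 1/3 × 2/3 = 2/27.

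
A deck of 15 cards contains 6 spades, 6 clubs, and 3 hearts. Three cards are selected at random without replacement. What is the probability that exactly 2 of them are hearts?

One ordering (hearts drawn first) has probability 3/15 × 2/14 × 12/13 = 72/2730 = 12/455.
There are C(3,2) = 3 such orderings, each equally likely, so P = 3 × 12/455 = 36/455.

36/455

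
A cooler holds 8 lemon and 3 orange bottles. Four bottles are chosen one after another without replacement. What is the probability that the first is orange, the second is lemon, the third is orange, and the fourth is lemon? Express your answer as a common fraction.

7/165

Multiply the probability of each draw given the previous ones:
P = 3/11 × 8/10 × 2/9 × 7/8 = 336/7920 = 7/165.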